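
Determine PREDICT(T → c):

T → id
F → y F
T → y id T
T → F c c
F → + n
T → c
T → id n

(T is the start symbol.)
PREDICT(T → c) = (FIRST(RHS) \ {ε}) ∪ (FOLLOW(T) if ε ∈ FIRST(RHS), i.e. RHS ⇒* ε)
FIRST(c) = { 'c' }
ε ∉ FIRST(c), so FOLLOW(T) is not added.
PREDICT(T → c) = { 'c' }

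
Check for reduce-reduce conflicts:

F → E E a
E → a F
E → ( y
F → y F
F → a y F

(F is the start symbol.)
Yes — I9: [F → a y F .] vs [F → y F .]

A reduce-reduce conflict occurs when an LR(0) state has two complete items [A → α .] and [B → β .] — both call for a reduction, and with no lookahead the parser cannot choose between them.

Augment with F' → F and build the canonical LR(0) collection (I0 = CLOSURE({[F' → . F]}), then GOTO on every symbol after a dot until no new states appear). It has 14 states:
  I0: { [E → . ( y], [E → . a F], [F → . E E a], [F → . a y F], [F → . y F], [F' → . F] }  — shift
  I1: { [E → ( . y] }  — shift
  I2: { [E → . ( y], [E → . a F], [F → E . E a] }  — shift
  I3: { [F' → F .] }  — accept
  I4: { [E → . ( y], [E → . a F], [E → a . F], [F → . E E a], [F → . a y F], [F → . y F], [F → a . y F] }  — shift
  I5: { [E → . ( y], [E → . a F], [F → . E E a], [F → . a y F], [F → . y F], [F → y . F] }  — shift
  I6: { [F → y F .] }  — reduce
  I7: { [E → a F .] }  — reduce
  I8: { [E → . ( y], [E → . a F], [F → . E E a], [F → . a y F], [F → . y F], [F → a y . F], [F → y . F] }  — shift
  I9: { [F → a y F .], [F → y F .] }  — 2 reduces
  I10: { [F → E E . a] }  — shift
  I11: { [E → . ( y], [E → . a F], [E → a . F], [F → . E E a], [F → . a y F], [F → . y F] }  — shift
  I12: { [F → E E a .] }  — reduce
  I13: { [E → ( y .] }  — reduce

I9 contains complete items [F → a y F .], [F → y F .] — reduce-reduce conflict.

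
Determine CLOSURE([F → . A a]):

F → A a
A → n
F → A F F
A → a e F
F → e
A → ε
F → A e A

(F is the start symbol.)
To compute CLOSURE, for each item [A → α.Bβ] where B is a non-terminal, add [B → .γ] for all productions B → γ; repeat for the newly added items until nothing changes.

Start with: [F → . A a]
  [F → . A a] has the dot before A: add [A → . n], [A → . a e F], [A → .]
No further items can be added.

CLOSURE = { [A → . a e F], [A → . n], [A → .], [F → . A a] }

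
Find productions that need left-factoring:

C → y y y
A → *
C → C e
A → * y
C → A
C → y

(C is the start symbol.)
Yes, C has productions with common prefix 'y'; A has productions with common prefix '*'

Left-factoring is needed when two productions for the same non-terminal
share a common prefix on the right-hand side.

Productions for C:
  C → y y y
  C → C e
  C → A
  C → y
Productions for A:
  A → *
  A → * y

Found common prefix 'y' in productions for C
Found common prefix '*' in productions for A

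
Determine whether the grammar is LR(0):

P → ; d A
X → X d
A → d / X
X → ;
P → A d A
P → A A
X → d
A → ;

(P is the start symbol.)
A grammar is LR(0) if no state in the canonical LR(0) collection has:
  - both a shift item (dot before a terminal) and a complete item (shift-reduce conflict), or
  - two or more complete items (reduce-reduce conflict; the accept item [P' → P .] counts as a complete item here).

Augment with P' → P and build the canonical LR(0) collection (I0 = CLOSURE({[P' → . P]}), then GOTO on every symbol after a dot until no new states appear). It has 16 states:
  I0: { [A → . ;], [A → . d / X], [P → . ; d A], [P → . A A], [P → . A d A], [P' → . P] }  — shift
  I1: { [A → ; .], [P → ; . d A] }  — shift, reduce
  I2: { [A → . ;], [A → . d / X], [P → A . A], [P → A . d A] }  — shift
  I3: { [P' → P .] }  — accept
  I4: { [A → d . / X] }  — shift
  I5: { [A → d / . X], [X → . ;], [X → . X d], [X → . d] }  — shift
  I6: { [X → ; .] }  — reduce
  I7: { [A → d / X .], [X → X . d] }  — shift, reduce
  I8: { [X → d .] }  — reduce
  I9: { [X → X d .] }  — reduce
  I10: { [A → ; .] }  — reduce
  I11: { [P → A A .] }  — reduce
  I12: { [A → . ;], [A → . d / X], [A → d . / X], [P → A d . A] }  — shift
  I13: { [P → A d A .] }  — reduce
  I14: { [A → . ;], [A → . d / X], [P → ; d . A] }  — shift
  I15: { [P → ; d A .] }  — reduce

Conflict in state I1:
  Shift-reduce conflict between [A → ; .] and [P → ; . d A]
So the grammar is NOT LR(0).

Answer: No. Shift-reduce conflict between [A → ; .] and [P → ; . d A]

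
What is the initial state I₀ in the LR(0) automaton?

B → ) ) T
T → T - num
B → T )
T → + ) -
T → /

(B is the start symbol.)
{ [B → . ) ) T], [B → . T )], [B' → . B], [T → . + ) -], [T → . /], [T → . T - num] }

First, augment the grammar with B' → B
I₀ = CLOSURE({ [B' → . B] }):
  [B' → . B] has the dot before B: add [B → . ) ) T], [B → . T )]
  [B → . T )] has the dot before T: add [T → . T - num], [T → . + ) -], [T → . /]
No further items can be added.

I₀ = { [B → . ) ) T], [B → . T )], [B' → . B], [T → . + ) -], [T → . /], [T → . T - num] }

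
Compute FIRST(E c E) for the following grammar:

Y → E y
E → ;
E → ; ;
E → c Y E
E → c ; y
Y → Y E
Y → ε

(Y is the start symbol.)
{ ';', 'c' }

FIRST sets of the non-terminals involved (from the grammar, by fixed-point iteration):
  FIRST(E) = { ';', 'c' }

To compute FIRST(E c E), process the symbols left to right:
Symbol E is a non-terminal. Add FIRST(E) \ {ε} = { ';', 'c' }
E is not nullable (ε ∉ FIRST(E)), so stop here.
FIRST(E c E) = { ';', 'c' }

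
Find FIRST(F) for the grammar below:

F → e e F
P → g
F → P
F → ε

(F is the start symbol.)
To compute FIRST(F), examine every production with F on the left-hand side, reading each right-hand side left to right until a non-nullable symbol is reached.

FIRST sets of the other non-terminals involved (by the same procedure, iterated to a fixed point):
  FIRST(P) = { 'g' }

From F → e e F:
  - e is a terminal: add 'e' and stop
From F → P:
  - P is a non-terminal: add FIRST(P) \ {ε} = { 'g' }
    P is not nullable, so stop
From F → ε:
  - ε-production, so ε ∈ FIRST(F)

Collecting: FIRST(F) = { 'e', 'g', ε }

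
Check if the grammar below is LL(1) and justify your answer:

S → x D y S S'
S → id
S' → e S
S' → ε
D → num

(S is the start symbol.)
A grammar is LL(1) if for each non-terminal N with multiple productions, the predict sets of those productions are pairwise disjoint, where PREDICT(N → α) = (FIRST(α) \ {ε}) ∪ (FOLLOW(N) if α ⇒* ε).

Relevant sets:
  FOLLOW(S') = { $, 'e' }

For S:
  PREDICT(S → x D y S S') = { 'x' }
  PREDICT(S → id) = { 'id' }
For S':
  PREDICT(S' → e S) = { 'e' }
  PREDICT(S' → ε) = { $, 'e' }
D has a single production, so nothing to check there.

Conflict found: Predict set conflict for S': { 'e' }
The grammar is NOT LL(1).

Answer: No. Predict set conflict for S': { 'e' }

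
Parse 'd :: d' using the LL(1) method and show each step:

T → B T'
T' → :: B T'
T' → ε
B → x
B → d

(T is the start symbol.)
LL(1) parsing maintains a stack (initially the start symbol over $) and the input. At each step: if the stack top is a terminal, match it against the current input token; if it is a non-terminal N, replace it with the RHS of M[N, lookahead] (the unique production whose predict set contains the lookahead).

Stack is shown with the top on the left.

Stack      Input     Action
---------------------------
T $        d :: d $  output T → B T'
B T' $     d :: d $  output B → d
d T' $     d :: d $  match 'd'
T' $       :: d $    output T' → :: B T'
:: B T' $  :: d $    match '::'
B T' $     d $       output B → d
d T' $     d $       match 'd'
T' $       $         output T' → ε
$          $         accept

The string is accepted.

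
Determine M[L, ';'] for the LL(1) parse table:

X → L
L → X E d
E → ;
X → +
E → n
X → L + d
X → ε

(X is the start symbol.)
L → X E d

To find M[L, ';'], we find productions for L where ';' is in the predict set (PREDICT(N → α) = (FIRST(α) \ {ε}) ∪ (FOLLOW(N) if α ⇒* ε)).

Relevant sets:
  FIRST(X) = { '+', ';', 'n', ε }
  FIRST(E) = { ';', 'n' }

L → X E d: PREDICT = { '+', ';', 'n' }
  ';' is in predict set, so this production goes in M[L, ';']

M[L, ';'] = L → X E d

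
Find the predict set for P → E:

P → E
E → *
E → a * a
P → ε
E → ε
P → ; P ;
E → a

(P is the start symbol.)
{ $, '*', ';', 'a' }

PREDICT(P → E) = (FIRST(RHS) \ {ε}) ∪ (FOLLOW(P) if ε ∈ FIRST(RHS), i.e. RHS ⇒* ε)
FIRST(E) = { '*', 'a', ε }
FIRST(E) = { '*', 'a', ε }
ε ∈ FIRST(E) (the right-hand side is nullable), so add FOLLOW(P) = { $, ';' }
PREDICT(P → E) = { $, '*', ';', 'a' }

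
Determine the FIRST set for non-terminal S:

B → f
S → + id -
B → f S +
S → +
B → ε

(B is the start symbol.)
{ '+' }

To compute FIRST(S), examine every production with S on the left-hand side, reading each right-hand side left to right until a non-nullable symbol is reached.

From S → + id -:
  - '+' is a terminal: add '+' and stop
From S → +:
  - '+' is a terminal: add '+' and stop

Collecting: FIRST(S) = { '+' }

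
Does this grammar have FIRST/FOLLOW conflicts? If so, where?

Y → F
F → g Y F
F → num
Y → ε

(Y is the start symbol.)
A FIRST/FOLLOW conflict occurs when a non-terminal N has a nullable alternative N → β (β ⇒* ε) and another alternative N → α with FIRST(α) ∩ FOLLOW(N) ≠ ∅: on such a lookahead the parser cannot decide between expanding α and letting N vanish via β.

Nullable non-terminals: Y.
FIRST sets used below: FIRST(F) = { 'g', 'num' }

Y: nullable alternative(s) Y → ε; FOLLOW(Y) = { $, 'g', 'num' }
  Y → F: FIRST \ {ε} = { 'g', 'num' } — overlaps FOLLOW(Y) on { 'g', 'num' }: CONFLICT
  Y → ε: FIRST \ {ε} = { } — this is the only nullable alternative, skip

F has no nullable alternative, so no FIRST/FOLLOW check is needed there.

So the grammar has 1 FIRST/FOLLOW conflict (marked CONFLICT above).

Answer: Yes. Y → F with FOLLOW(Y) on { 'g', 'num' }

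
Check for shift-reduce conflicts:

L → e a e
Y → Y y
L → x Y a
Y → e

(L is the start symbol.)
No shift-reduce conflicts

A shift-reduce conflict occurs when an LR(0) state has both:
  - a complete (reduce) item [A → α .] (dot at the end), and
  - a shift item [B → β . c γ] (dot before a terminal).

Augment with L' → L and build the canonical LR(0) collection (I0 = CLOSURE({[L' → . L]}), then GOTO on every symbol after a dot until no new states appear). It has 10 states:
  I0: { [L → . e a e], [L → . x Y a], [L' → . L] }  — shift
  I1: { [L' → L .] }  — accept
  I2: { [L → e . a e] }  — shift
  I3: { [L → x . Y a], [Y → . Y y], [Y → . e] }  — shift
  I4: { [L → x Y . a], [Y → Y . y] }  — shift
  I5: { [Y → e .] }  — reduce
  I6: { [L → x Y a .] }  — reduce
  I7: { [Y → Y y .] }  — reduce
  I8: { [L → e a . e] }  — shift
  I9: { [L → e a e .] }  — reduce

No state contains both a complete item and a shift item.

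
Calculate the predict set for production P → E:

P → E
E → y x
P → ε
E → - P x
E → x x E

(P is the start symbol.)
{ '-', 'x', 'y' }

PREDICT(P → E) = (FIRST(RHS) \ {ε}) ∪ (FOLLOW(P) if ε ∈ FIRST(RHS), i.e. RHS ⇒* ε)
FIRST(E) = { '-', 'x', 'y' }
FIRST(E) = { '-', 'x', 'y' }
ε ∉ FIRST(E), so FOLLOW(P) is not added.
PREDICT(P → E) = { '-', 'x', 'y' }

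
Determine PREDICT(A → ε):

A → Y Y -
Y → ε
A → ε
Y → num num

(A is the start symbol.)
PREDICT(A → ε) = (FIRST(RHS) \ {ε}) ∪ (FOLLOW(A) if ε ∈ FIRST(RHS), i.e. RHS ⇒* ε)
The right-hand side is ε (FIRST(ε) = { ε }), so the predict set is FOLLOW(A) = { $ }
PREDICT(A → ε) = { $ }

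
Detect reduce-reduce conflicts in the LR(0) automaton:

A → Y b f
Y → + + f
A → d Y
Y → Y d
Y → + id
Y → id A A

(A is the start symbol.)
No reduce-reduce conflicts

Augment with A' → A and build the canonical LR(0) collection (I0 = CLOSURE({[A' → . A]}), then GOTO on every symbol after a dot until no new states appear). It has 15 states:
  I0: { [A → . Y b f], [A → . d Y], [A' → . A], [Y → . + + f], [Y → . + id], [Y → . Y d], [Y → . id A A] }  — shift
  I1: { [Y → + . + f], [Y → + . id] }  — shift
  I2: { [A' → A .] }  — accept
  I3: { [A → Y . b f], [Y → Y . d] }  — shift
  I4: { [A → d . Y], [Y → . + + f], [Y → . + id], [Y → . Y d], [Y → . id A A] }  — shift
  I5: { [A → . Y b f], [A → . d Y], [Y → . + + f], [Y → . + id], [Y → . Y d], [Y → . id A A], [Y → id . A A] }  — shift
  I6: { [A → . Y b f], [A → . d Y], [Y → . + + f], [Y → . + id], [Y → . Y d], [Y → . id A A], [Y → id A . A] }  — shift
  I7: { [Y → id A A .] }  — reduce
  I8: { [A → d Y .], [Y → Y . d] }  — shift, reduce
  I9: { [Y → Y d .] }  — reduce
  I10: { [A → Y b . f] }  — shift
  I11: { [A → Y b f .] }  — reduce
  I12: { [Y → + + . f] }  — shift
  I13: { [Y → + id .] }  — reduce
  I14: { [Y → + + f .] }  — reduce

No state contains more than one complete item.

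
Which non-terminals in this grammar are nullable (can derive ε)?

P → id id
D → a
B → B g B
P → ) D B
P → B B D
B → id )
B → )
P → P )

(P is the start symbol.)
None

A non-terminal is nullable if it can derive ε (the empty string): either it has an ε-production, or it has a production whose right-hand side consists entirely of nullable non-terminals.

There are no ε-productions, so no non-terminal can derive ε.
No non-terminals are nullable.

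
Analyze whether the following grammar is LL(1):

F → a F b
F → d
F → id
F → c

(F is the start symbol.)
A grammar is LL(1) if for each non-terminal N with multiple productions, the predict sets of those productions are pairwise disjoint, where PREDICT(N → α) = (FIRST(α) \ {ε}) ∪ (FOLLOW(N) if α ⇒* ε).

For F:
  PREDICT(F → a F b) = { 'a' }
  PREDICT(F → d) = { 'd' }
  PREDICT(F → id) = { 'id' }
  PREDICT(F → c) = { 'c' }

All predict sets are disjoint. The grammar IS LL(1).

Answer: Yes, the grammar is LL(1).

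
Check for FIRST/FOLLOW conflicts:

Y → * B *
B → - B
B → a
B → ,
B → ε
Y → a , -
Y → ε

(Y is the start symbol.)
No FIRST/FOLLOW conflicts.

A FIRST/FOLLOW conflict occurs when a non-terminal N has a nullable alternative N → β (β ⇒* ε) and another alternative N → α with FIRST(α) ∩ FOLLOW(N) ≠ ∅: on such a lookahead the parser cannot decide between expanding α and letting N vanish via β.

Nullable non-terminals: B, Y.

B: nullable alternative(s) B → ε; FOLLOW(B) = { '*' }
  B → - B: FIRST \ {ε} = { '-' } — disjoint from FOLLOW(B)
  B → a: FIRST \ {ε} = { 'a' } — disjoint from FOLLOW(B)
  B → ,: FIRST \ {ε} = { ',' } — disjoint from FOLLOW(B)
  B → ε: FIRST \ {ε} = { } — this is the only nullable alternative, skip

Y: nullable alternative(s) Y → ε; FOLLOW(Y) = { $ }
  Y → * B *: FIRST \ {ε} = { '*' } — disjoint from FOLLOW(Y)
  Y → a , -: FIRST \ {ε} = { 'a' } — disjoint from FOLLOW(Y)
  Y → ε: FIRST \ {ε} = { } — this is the only nullable alternative, skip

No FIRST/FOLLOW conflicts found.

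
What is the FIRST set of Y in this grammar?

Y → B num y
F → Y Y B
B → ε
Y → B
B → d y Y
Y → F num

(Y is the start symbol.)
To compute FIRST(Y), examine every production with Y on the left-hand side, reading each right-hand side left to right until a non-nullable symbol is reached.

FIRST sets of the other non-terminals involved (by the same procedure, iterated to a fixed point):
  FIRST(B) = { 'd', ε }
  FIRST(F) = { 'd', 'num', ε }

From Y → B num y:
  - B is a non-terminal: add FIRST(B) \ {ε} = { 'd' }
    B is nullable, so continue to the next symbol
  - num is a terminal: add 'num' and stop
From Y → B:
  - B is a non-terminal: add FIRST(B) \ {ε} = { 'd' }
    B is nullable and nothing follows, so the whole right-hand side can vanish: ε ∈ FIRST(Y)
From Y → F num:
  - F is a non-terminal: add FIRST(F) \ {ε} = { 'd', 'num' }
    F is nullable, so continue to the next symbol
  - num is a terminal: add 'num' and stop

Collecting: FIRST(Y) = { 'd', 'num', ε }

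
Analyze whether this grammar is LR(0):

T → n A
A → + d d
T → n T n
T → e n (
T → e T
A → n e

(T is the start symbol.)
Augment with T' → T and build the canonical LR(0) collection (I0 = CLOSURE({[T' → . T]}), then GOTO on every symbol after a dot until no new states appear). It has 15 states:
  I0: { [T → . e T], [T → . e n (], [T → . n A], [T → . n T n], [T' → . T] }  — shift
  I1: { [T' → T .] }  — accept
  I2: { [T → . e T], [T → . e n (], [T → . n A], [T → . n T n], [T → e . T], [T → e . n (] }  — shift
  I3: { [A → . + d d], [A → . n e], [T → . e T], [T → . e n (], [T → . n A], [T → . n T n], [T → n . A], [T → n . T n] }  — shift
  I4: { [A → + . d d] }  — shift
  I5: { [T → n A .] }  — reduce
  I6: { [T → n T . n] }  — shift
  I7: { [A → . + d d], [A → . n e], [A → n . e], [T → . e T], [T → . e n (], [T → . n A], [T → . n T n], [T → n . A], [T → n . T n] }  — shift
  I8: { [A → n e .], [T → . e T], [T → . e n (], [T → . n A], [T → . n T n], [T → e . T], [T → e . n (] }  — shift, reduce
  I9: { [T → e T .] }  — reduce
  I10: { [A → . + d d], [A → . n e], [T → . e T], [T → . e n (], [T → . n A], [T → . n T n], [T → e n . (], [T → n . A], [T → n . T n] }  — shift
  I11: { [T → e n ( .] }  — reduce
  I12: { [T → n T n .] }  — reduce
  I13: { [A → + d . d] }  — shift
  I14: { [A → + d d .] }  — reduce

Conflict in state I8:
  Shift-reduce conflict between [A → n e .] and [T → . e T]
So the grammar is NOT LR(0).

Answer: No. Shift-reduce conflict between [A → n e .] and [T → . e T]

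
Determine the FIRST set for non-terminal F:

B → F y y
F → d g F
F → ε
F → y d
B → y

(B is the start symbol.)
From F → d g F:
  - d is a terminal: add 'd' and stop
From F → ε:
  - ε-production, so ε ∈ FIRST(F)
From F → y d:
  - y is a terminal: add 'y' and stop

Collecting: FIRST(F) = { 'd', 'y', ε }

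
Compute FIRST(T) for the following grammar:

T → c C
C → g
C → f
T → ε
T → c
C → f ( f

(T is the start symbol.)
To compute FIRST(T), examine every production with T on the left-hand side, reading each right-hand side left to right until a non-nullable symbol is reached.

From T → c C:
  - c is a terminal: add 'c' and stop
From T → ε:
  - ε-production, so ε ∈ FIRST(T)
From T → c:
  - c is a terminal: add 'c' and stop

Collecting: FIRST(T) = { 'c', ε }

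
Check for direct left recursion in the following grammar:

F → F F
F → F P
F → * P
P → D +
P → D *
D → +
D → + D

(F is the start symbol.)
Direct left recursion occurs when N → N α for some non-terminal N (the right-hand side begins with the left-hand side itself).

F → F F: LEFT RECURSIVE (starts with F)
F → F P: LEFT RECURSIVE (starts with F)
F → * P: starts with '*'
P → D +: starts with D
P → D *: starts with D
D → +: starts with '+'
D → + D: starts with '+'

The grammar has direct left recursion on: F.

Answer: Yes, F is left-recursive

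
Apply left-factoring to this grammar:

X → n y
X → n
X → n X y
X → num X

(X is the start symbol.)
X → n X'
X' → y
X' → ε
X' → X y
X → num X

Left-factoring transforms A → αβ₁ | αβ₂ into A → αA' and A' → β₁ | β₂
(α is the longest common prefix among the alternatives). Repeat until
no nonterminal has two alternatives with a common prefix.

Round 1: X has alternatives sharing prefix 'n'. Introduce X': X → n X'
  Add: X' → y
  Add: X' → ε
  Add: X' → X y

No remaining common prefixes — done.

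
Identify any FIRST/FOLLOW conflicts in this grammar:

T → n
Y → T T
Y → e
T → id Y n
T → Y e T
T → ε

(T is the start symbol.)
Yes. T → n with FOLLOW(T) on { 'n' }; T → id Y n with FOLLOW(T) on { 'id' }; T → Y e T with FOLLOW(T) on { 'e', 'id', 'n' }; Y → e with FOLLOW(Y) on { 'e' }

A FIRST/FOLLOW conflict occurs when a non-terminal N has a nullable alternative N → β (β ⇒* ε) and another alternative N → α with FIRST(α) ∩ FOLLOW(N) ≠ ∅: on such a lookahead the parser cannot decide between expanding α and letting N vanish via β.

Nullable non-terminals: T, Y.
FIRST sets used below: FIRST(Y) = { 'e', 'id', 'n', ε }, FIRST(T) = { 'e', 'id', 'n', ε }

T: nullable alternative(s) T → ε; FOLLOW(T) = { $, 'e', 'id', 'n' }
  T → n: FIRST \ {ε} = { 'n' } — overlaps FOLLOW(T) on { 'n' }: CONFLICT
  T → id Y n: FIRST \ {ε} = { 'id' } — overlaps FOLLOW(T) on { 'id' }: CONFLICT
  T → Y e T: FIRST \ {ε} = { 'e', 'id', 'n' } — overlaps FOLLOW(T) on { 'e', 'id', 'n' }: CONFLICT
  T → ε: FIRST \ {ε} = { } — this is the only nullable alternative, skip

Y: nullable alternative(s) Y → T T; FOLLOW(Y) = { 'e', 'n' }
  Y → T T: FIRST \ {ε} = { 'e', 'id', 'n' } — this is the only nullable alternative, skip
  Y → e: FIRST \ {ε} = { 'e' } — overlaps FOLLOW(Y) on { 'e' }: CONFLICT

So the grammar has 4 FIRST/FOLLOW conflicts (marked CONFLICT above).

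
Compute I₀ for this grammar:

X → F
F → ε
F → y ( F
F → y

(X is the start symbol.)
First, augment the grammar with X' → X
I₀ = CLOSURE({ [X' → . X] }):
  [X' → . X] has the dot before X: add [X → . F]
  [X → . F] has the dot before F: add [F → .], [F → . y ( F], [F → . y]
No further items can be added.

I₀ = { [F → . y ( F], [F → . y], [F → .], [X → . F], [X' → . X] }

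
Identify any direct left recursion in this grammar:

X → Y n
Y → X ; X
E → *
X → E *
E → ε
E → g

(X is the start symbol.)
No direct left recursion

Direct left recursion occurs when N → N α for some non-terminal N (the right-hand side begins with the left-hand side itself).

X → Y n: starts with Y
Y → X ; X: starts with X
E → *: starts with '*'
X → E *: starts with E
E → ε: starts with ε
E → g: starts with g

No direct left recursion found.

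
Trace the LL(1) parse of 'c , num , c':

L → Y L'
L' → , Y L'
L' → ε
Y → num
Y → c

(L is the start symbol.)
Stack is shown with the top on the left.

Stack     Input          Action
-------------------------------
L $       c , num , c $  output L → Y L'
Y L' $    c , num , c $  output Y → c
c L' $    c , num , c $  match 'c'
L' $      , num , c $    output L' → , Y L'
, Y L' $  , num , c $    match ','
Y L' $    num , c $      output Y → num
num L' $  num , c $      match 'num'
L' $      , c $          output L' → , Y L'
, Y L' $  , c $          match ','
Y L' $    c $            output Y → c
c L' $    c $            match 'c'
L' $      $              output L' → ε
$         $              accept

The string is accepted.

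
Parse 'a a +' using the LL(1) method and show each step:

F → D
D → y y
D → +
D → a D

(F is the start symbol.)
LL(1) parsing maintains a stack (initially the start symbol over $) and the input. At each step: if the stack top is a terminal, match it against the current input token; if it is a non-terminal N, replace it with the RHS of M[N, lookahead] (the unique production whose predict set contains the lookahead).

Stack is shown with the top on the left.

Stack  Input    Action
----------------------
F $    a a + $  output F → D
D $    a a + $  output D → a D
a D $  a a + $  match 'a'
D $    a + $    output D → a D
a D $  a + $    match 'a'
D $    + $      output D → +
+ $    + $      match '+'
$      $        accept

The string is accepted.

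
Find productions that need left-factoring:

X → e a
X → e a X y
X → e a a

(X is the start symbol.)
Left-factoring is needed when two productions for the same non-terminal
share a common prefix on the right-hand side.

Productions for X:
  X → e a
  X → e a X y
  X → e a a

Found common prefix 'e a' in productions for X

Answer: Yes, X has productions with common prefix 'e a'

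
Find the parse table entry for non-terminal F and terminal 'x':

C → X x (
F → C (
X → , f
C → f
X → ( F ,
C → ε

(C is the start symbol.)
To find M[F, 'x'], we find productions for F where 'x' is in the predict set (PREDICT(N → α) = (FIRST(α) \ {ε}) ∪ (FOLLOW(N) if α ⇒* ε)).

Relevant sets:
  FIRST(C) = { '(', ',', 'f', ε }

F → C (: PREDICT = { '(', ',', 'f' }

M[F, 'x'] is empty (no production applies)

Answer: Empty (error entry)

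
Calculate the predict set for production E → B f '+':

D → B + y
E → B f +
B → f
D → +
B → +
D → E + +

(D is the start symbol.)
PREDICT(E → B f '+') = (FIRST(RHS) \ {ε}) ∪ (FOLLOW(E) if ε ∈ FIRST(RHS), i.e. RHS ⇒* ε)
FIRST(B) = { '+', 'f' }
FIRST(B f '+') = { '+', 'f' }
ε ∉ FIRST(B f '+'), so FOLLOW(E) is not added.
PREDICT(E → B f '+') = { '+', 'f' }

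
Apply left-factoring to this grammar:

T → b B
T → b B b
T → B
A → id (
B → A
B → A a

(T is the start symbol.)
Left-factoring transforms A → αβ₁ | αβ₂ into A → αA' and A' → β₁ | β₂
(α is the longest common prefix among the alternatives). Repeat until
no nonterminal has two alternatives with a common prefix.

Round 1: T has alternatives sharing prefix 'b B'. Introduce T': T → b B T'
  Add: T' → ε
  Add: T' → b

Round 2: B has alternatives sharing prefix 'A'. Introduce B': B → A B'
  Add: B' → ε
  Add: B' → a

No remaining common prefixes — done.

Resulting grammar:
T → b B T'
T' → ε
T' → b
T → B
A → id (
B → A B'
B' → ε
B' → a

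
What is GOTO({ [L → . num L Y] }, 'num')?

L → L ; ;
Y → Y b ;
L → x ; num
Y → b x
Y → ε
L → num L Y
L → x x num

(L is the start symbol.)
GOTO(I, 'num') = CLOSURE({ [A → αX.β] : [A → α.Xβ] ∈ I, X = 'num' })

Items with dot before 'num', with the dot advanced:
  [L → . num L Y] → [L → num . L Y]
Closure of the advanced items:
  [L → num . L Y] has the dot before L: add [L → . L ; ;], [L → . x ; num], [L → . num L Y], [L → . x x num]

GOTO = { [L → . L ; ;], [L → . num L Y], [L → . x ; num], [L → . x x num], [L → num . L Y] }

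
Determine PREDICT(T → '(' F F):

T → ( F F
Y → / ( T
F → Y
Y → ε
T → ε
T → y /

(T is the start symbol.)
PREDICT(T → '(' F F) = (FIRST(RHS) \ {ε}) ∪ (FOLLOW(T) if ε ∈ FIRST(RHS), i.e. RHS ⇒* ε)
FIRST('(' F F) = { '(' }
ε ∉ FIRST('(' F F), so FOLLOW(T) is not added.
PREDICT(T → '(' F F) = { '(' }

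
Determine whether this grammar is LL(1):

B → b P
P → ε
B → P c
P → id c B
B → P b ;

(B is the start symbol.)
A grammar is LL(1) if for each non-terminal N with multiple productions, the predict sets of those productions are pairwise disjoint, where PREDICT(N → α) = (FIRST(α) \ {ε}) ∪ (FOLLOW(N) if α ⇒* ε).

Relevant sets:
  FIRST(P) = { 'id', ε }
  FOLLOW(P) = { $, 'b', 'c' }

For B:
  PREDICT(B → b P) = { 'b' }
  PREDICT(B → P c) = { 'c', 'id' }
  PREDICT(B → P b ';') = { 'b', 'id' }
For P:
  PREDICT(P → ε) = { $, 'b', 'c' }
  PREDICT(P → id c B) = { 'id' }

Conflict found: Predict set conflict for B: { 'b' }
The grammar is NOT LL(1).

Answer: No. Predict set conflict for B: { 'b' }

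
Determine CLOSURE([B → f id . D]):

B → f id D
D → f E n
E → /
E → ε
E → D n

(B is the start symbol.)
{ [B → f id . D], [D → . f E n] }

To compute CLOSURE, for each item [A → α.Bβ] where B is a non-terminal, add [B → .γ] for all productions B → γ; repeat for the newly added items until nothing changes.

Start with: [B → f id . D]
  [B → f id . D] has the dot before D: add [D → . f E n]
No further items can be added.

CLOSURE = { [B → f id . D], [D → . f E n] }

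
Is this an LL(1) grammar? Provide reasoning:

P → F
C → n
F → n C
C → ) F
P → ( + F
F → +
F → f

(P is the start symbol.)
A grammar is LL(1) if for each non-terminal N with multiple productions, the predict sets of those productions are pairwise disjoint, where PREDICT(N → α) = (FIRST(α) \ {ε}) ∪ (FOLLOW(N) if α ⇒* ε).

Relevant sets:
  FIRST(F) = { '+', 'f', 'n' }

For P:
  PREDICT(P → F) = { '+', 'f', 'n' }
  PREDICT(P → '(' '+' F) = { '(' }
For C:
  PREDICT(C → n) = { 'n' }
  PREDICT(C → ')' F) = { ')' }
For F:
  PREDICT(F → n C) = { 'n' }
  PREDICT(F → '+') = { '+' }
  PREDICT(F → f) = { 'f' }

All predict sets are disjoint. The grammar IS LL(1).

Answer: Yes, the grammar is LL(1).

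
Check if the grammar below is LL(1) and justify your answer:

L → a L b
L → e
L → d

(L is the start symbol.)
Yes, the grammar is LL(1).

A grammar is LL(1) if for each non-terminal N with multiple productions, the predict sets of those productions are pairwise disjoint, where PREDICT(N → α) = (FIRST(α) \ {ε}) ∪ (FOLLOW(N) if α ⇒* ε).

For L:
  PREDICT(L → a L b) = { 'a' }
  PREDICT(L → e) = { 'e' }
  PREDICT(L → d) = { 'd' }

All predict sets are disjoint. The grammar IS LL(1).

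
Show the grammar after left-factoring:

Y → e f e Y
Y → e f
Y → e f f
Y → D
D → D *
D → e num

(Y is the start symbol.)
Left-factoring transforms A → αβ₁ | αβ₂ into A → αA' and A' → β₁ | β₂
(α is the longest common prefix among the alternatives). Repeat until
no nonterminal has two alternatives with a common prefix.

Round 1: Y has alternatives sharing prefix 'e f'. Introduce Y': Y → e f Y'
  Add: Y' → e Y
  Add: Y' → ε
  Add: Y' → f

No remaining common prefixes — done.

Resulting grammar:
Y → e f Y'
Y' → e Y
Y' → ε
Y' → f
Y → D
D → D *
D → e num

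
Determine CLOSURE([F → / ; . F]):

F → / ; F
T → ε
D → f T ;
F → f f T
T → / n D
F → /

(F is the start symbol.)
To compute CLOSURE, for each item [A → α.Bβ] where B is a non-terminal, add [B → .γ] for all productions B → γ; repeat for the newly added items until nothing changes.

Start with: [F → / ; . F]
  [F → / ; . F] has the dot before F: add [F → . / ; F], [F → . f f T], [F → . /]
No further items can be added.

CLOSURE = { [F → . / ; F], [F → . /], [F → . f f T], [F → / ; . F] }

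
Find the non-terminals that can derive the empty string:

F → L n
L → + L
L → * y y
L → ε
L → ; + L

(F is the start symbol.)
A non-terminal is nullable if it can derive ε (the empty string): either it has an ε-production, or it has a production whose right-hand side consists entirely of nullable non-terminals.

ε-productions: L → ε
So L is immediately nullable.
No further non-terminal can be added: every production for the remaining non-terminals contains a terminal or a non-nullable non-terminal.
Nullable = { 'L' }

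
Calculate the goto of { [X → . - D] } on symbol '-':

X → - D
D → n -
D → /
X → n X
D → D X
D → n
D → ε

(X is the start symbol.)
GOTO(I, '-') = CLOSURE({ [A → αX.β] : [A → α.Xβ] ∈ I, X = '-' })

Items with dot before '-', with the dot advanced:
  [X → . - D] → [X → - . D]
Closure of the advanced items:
  [X → - . D] has the dot before D: add [D → . n -], [D → . /], [D → . D X], [D → . n], [D → .]

GOTO = { [D → . /], [D → . D X], [D → . n -], [D → . n], [D → .], [X → - . D] }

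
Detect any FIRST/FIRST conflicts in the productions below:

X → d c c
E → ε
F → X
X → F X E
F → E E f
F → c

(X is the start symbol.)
FIRST sets of the non-terminals at (or reachable through a nullable prefix from) the front of some alternative:
  FIRST(F) = { 'c', 'd', 'f' }
  FIRST(X) = { 'c', 'd', 'f' }
  FIRST(E) = { ε }

Productions for X:
  X → d c c: FIRST = { 'd' }
  X → F X E: FIRST = { 'c', 'd', 'f' }
Productions for F:
  F → X: FIRST = { 'c', 'd', 'f' }
  F → E E f: FIRST = { 'f' }
  F → c: FIRST = { 'c' }
E has only one production, so no FIRST/FIRST conflict is possible there.

Conflict for X: X → d c c and X → F X E
  Overlap: { 'd' }
Conflict for F: F → X and F → E E f
  Overlap: { 'f' }
Conflict for F: F → X and F → c
  Overlap: { 'c' }

Answer: Yes. X → d c c / X → F X E on { 'd' }; F → X / F → E E f on { 'f' }; F → X / F → c on { 'c' }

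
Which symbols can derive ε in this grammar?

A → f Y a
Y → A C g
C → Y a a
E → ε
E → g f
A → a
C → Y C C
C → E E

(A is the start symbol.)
{ 'C', 'E' }

A non-terminal is nullable if it can derive ε (the empty string): either it has an ε-production, or it has a production whose right-hand side consists entirely of nullable non-terminals.

ε-productions: E → ε
So E is immediately nullable.
C → E E: every symbol on the right is nullable, so C is nullable too.
No further non-terminal can be added: every production for the remaining non-terminals contains a terminal or a non-nullable non-terminal.
Nullable = { 'C', 'E' }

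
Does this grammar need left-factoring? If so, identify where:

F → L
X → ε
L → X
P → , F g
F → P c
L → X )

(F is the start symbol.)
Yes, L has productions with common prefix 'X'

Left-factoring is needed when two productions for the same non-terminal
share a common prefix on the right-hand side.

Productions for F:
  F → L
  F → P c
Productions for L:
  L → X
  L → X )

Found common prefix 'X' in productions for L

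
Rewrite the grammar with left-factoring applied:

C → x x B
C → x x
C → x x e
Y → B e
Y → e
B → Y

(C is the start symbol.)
C → x x C'
C' → B
C' → ε
C' → e
Y → B e
Y → e
B → Y

Left-factoring transforms A → αβ₁ | αβ₂ into A → αA' and A' → β₁ | β₂
(α is the longest common prefix among the alternatives). Repeat until
no nonterminal has two alternatives with a common prefix.

Round 1: C has alternatives sharing prefix 'x x'. Introduce C': C → x x C'
  Add: C' → B
  Add: C' → ε
  Add: C' → e

No remaining common prefixes — done.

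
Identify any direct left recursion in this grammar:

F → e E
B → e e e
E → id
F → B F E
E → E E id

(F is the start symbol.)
Direct left recursion occurs when N → N α for some non-terminal N (the right-hand side begins with the left-hand side itself).

F → e E: starts with e
B → e e e: starts with e
E → id: starts with id
F → B F E: starts with B
E → E E id: LEFT RECURSIVE (starts with E)

The grammar has direct left recursion on: E.

Answer: Yes, E is left-recursive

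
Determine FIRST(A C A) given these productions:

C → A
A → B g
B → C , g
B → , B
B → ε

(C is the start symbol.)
FIRST sets of the non-terminals involved (from the grammar, by fixed-point iteration):
  FIRST(A) = { ',', 'g' }

To compute FIRST(A C A), process the symbols left to right:
Symbol A is a non-terminal. Add FIRST(A) \ {ε} = { ',', 'g' }
A is not nullable (ε ∉ FIRST(A)), so stop here.
FIRST(A C A) = { ',', 'g' }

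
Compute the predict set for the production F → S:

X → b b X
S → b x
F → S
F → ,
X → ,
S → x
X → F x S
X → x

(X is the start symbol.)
PREDICT(F → S) = (FIRST(RHS) \ {ε}) ∪ (FOLLOW(F) if ε ∈ FIRST(RHS), i.e. RHS ⇒* ε)
FIRST(S) = { 'b', 'x' }
FIRST(S) = { 'b', 'x' }
ε ∉ FIRST(S), so FOLLOW(F) is not added.
PREDICT(F → S) = { 'b', 'x' }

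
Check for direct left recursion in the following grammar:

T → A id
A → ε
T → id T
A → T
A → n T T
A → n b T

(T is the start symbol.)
No direct left recursion

T → A id: starts with A
A → ε: starts with ε
T → id T: starts with id
A → T: starts with T
A → n T T: starts with n
A → n b T: starts with n

No direct left recursion found.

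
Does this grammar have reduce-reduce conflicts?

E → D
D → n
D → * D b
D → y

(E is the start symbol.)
A reduce-reduce conflict occurs when an LR(0) state has two complete items [A → α .] and [B → β .] — both call for a reduction, and with no lookahead the parser cannot choose between them.

Augment with E' → E and build the canonical LR(0) collection (I0 = CLOSURE({[E' → . E]}), then GOTO on every symbol after a dot until no new states appear). It has 8 states:
  I0: { [D → . * D b], [D → . n], [D → . y], [E → . D], [E' → . E] }  — shift
  I1: { [D → * . D b], [D → . * D b], [D → . n], [D → . y] }  — shift
  I2: { [E → D .] }  — reduce
  I3: { [E' → E .] }  — accept
  I4: { [D → n .] }  — reduce
  I5: { [D → y .] }  — reduce
  I6: { [D → * D . b] }  — shift
  I7: { [D → * D b .] }  — reduce

No state contains more than one complete item.

Answer: No reduce-reduce conflicts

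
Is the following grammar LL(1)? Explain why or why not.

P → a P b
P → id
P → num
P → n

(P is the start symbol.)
For P:
  PREDICT(P → a P b) = { 'a' }
  PREDICT(P → id) = { 'id' }
  PREDICT(P → num) = { 'num' }
  PREDICT(P → n) = { 'n' }

All predict sets are disjoint. The grammar IS LL(1).

Answer: Yes, the grammar is LL(1).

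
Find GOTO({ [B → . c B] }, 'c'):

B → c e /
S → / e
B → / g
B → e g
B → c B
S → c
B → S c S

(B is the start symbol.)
{ [B → . / g], [B → . S c S], [B → . c B], [B → . c e /], [B → . e g], [B → c . B], [S → . / e], [S → . c] }

GOTO(I, 'c') = CLOSURE({ [A → αX.β] : [A → α.Xβ] ∈ I, X = 'c' })

Items with dot before 'c', with the dot advanced:
  [B → . c B] → [B → c . B]
Closure of the advanced items:
  [B → c . B] has the dot before B: add [B → . c e /], [B → . / g], [B → . e g], [B → . c B], [B → . S c S]
  [B → . S c S] has the dot before S: add [S → . / e], [S → . c]

GOTO = { [B → . / g], [B → . S c S], [B → . c B], [B → . c e /], [B → . e g], [B → c . B], [S → . / e], [S → . c] }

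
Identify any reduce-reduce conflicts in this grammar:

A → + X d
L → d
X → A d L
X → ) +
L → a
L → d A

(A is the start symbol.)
A reduce-reduce conflict occurs when an LR(0) state has two complete items [A → α .] and [B → β .] — both call for a reduction, and with no lookahead the parser cannot choose between them.

Augment with A' → A and build the canonical LR(0) collection (I0 = CLOSURE({[A' → . A]}), then GOTO on every symbol after a dot until no new states appear). It has 13 states:
  I0: { [A → . + X d], [A' → . A] }  — shift
  I1: { [A → + . X d], [A → . + X d], [X → . ) +], [X → . A d L] }  — shift
  I2: { [A' → A .] }  — accept
  I3: { [X → ) . +] }  — shift
  I4: { [X → A . d L] }  — shift
  I5: { [A → + X . d] }  — shift
  I6: { [A → + X d .] }  — reduce
  I7: { [L → . a], [L → . d A], [L → . d], [X → A d . L] }  — shift
  I8: { [X → A d L .] }  — reduce
  I9: { [L → a .] }  — reduce
  I10: { [A → . + X d], [L → d . A], [L → d .] }  — shift, reduce
  I11: { [L → d A .] }  — reduce
  I12: { [X → ) + .] }  — reduce

No state contains more than one complete item.

Answer: No reduce-reduce conflicts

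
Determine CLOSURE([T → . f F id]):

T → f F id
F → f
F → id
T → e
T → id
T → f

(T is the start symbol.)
To compute CLOSURE, for each item [A → α.Bβ] where B is a non-terminal, add [B → .γ] for all productions B → γ; repeat for the newly added items until nothing changes.

Start with: [T → . f F id]
The dot precedes the terminal f, so nothing is added.

CLOSURE = { [T → . f F id] }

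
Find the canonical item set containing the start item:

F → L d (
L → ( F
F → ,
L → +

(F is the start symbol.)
{ [F → . ,], [F → . L d (], [F' → . F], [L → . ( F], [L → . +] }

First, augment the grammar with F' → F
I₀ = CLOSURE({ [F' → . F] }):
  [F' → . F] has the dot before F: add [F → . L d (], [F → . ,]
  [F → . L d (] has the dot before L: add [L → . ( F], [L → . +]
No further items can be added.

I₀ = { [F → . ,], [F → . L d (], [F' → . F], [L → . ( F], [L → . +] }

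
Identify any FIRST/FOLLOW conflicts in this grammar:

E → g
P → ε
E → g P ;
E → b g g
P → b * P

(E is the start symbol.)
No FIRST/FOLLOW conflicts.

A FIRST/FOLLOW conflict occurs when a non-terminal N has a nullable alternative N → β (β ⇒* ε) and another alternative N → α with FIRST(α) ∩ FOLLOW(N) ≠ ∅: on such a lookahead the parser cannot decide between expanding α and letting N vanish via β.

Nullable non-terminals: P.

P: nullable alternative(s) P → ε; FOLLOW(P) = { ';' }
  P → ε: FIRST \ {ε} = { } — this is the only nullable alternative, skip
  P → b * P: FIRST \ {ε} = { 'b' } — disjoint from FOLLOW(P)

E has no nullable alternative, so no FIRST/FOLLOW check is needed there.

No FIRST/FOLLOW conflicts found.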